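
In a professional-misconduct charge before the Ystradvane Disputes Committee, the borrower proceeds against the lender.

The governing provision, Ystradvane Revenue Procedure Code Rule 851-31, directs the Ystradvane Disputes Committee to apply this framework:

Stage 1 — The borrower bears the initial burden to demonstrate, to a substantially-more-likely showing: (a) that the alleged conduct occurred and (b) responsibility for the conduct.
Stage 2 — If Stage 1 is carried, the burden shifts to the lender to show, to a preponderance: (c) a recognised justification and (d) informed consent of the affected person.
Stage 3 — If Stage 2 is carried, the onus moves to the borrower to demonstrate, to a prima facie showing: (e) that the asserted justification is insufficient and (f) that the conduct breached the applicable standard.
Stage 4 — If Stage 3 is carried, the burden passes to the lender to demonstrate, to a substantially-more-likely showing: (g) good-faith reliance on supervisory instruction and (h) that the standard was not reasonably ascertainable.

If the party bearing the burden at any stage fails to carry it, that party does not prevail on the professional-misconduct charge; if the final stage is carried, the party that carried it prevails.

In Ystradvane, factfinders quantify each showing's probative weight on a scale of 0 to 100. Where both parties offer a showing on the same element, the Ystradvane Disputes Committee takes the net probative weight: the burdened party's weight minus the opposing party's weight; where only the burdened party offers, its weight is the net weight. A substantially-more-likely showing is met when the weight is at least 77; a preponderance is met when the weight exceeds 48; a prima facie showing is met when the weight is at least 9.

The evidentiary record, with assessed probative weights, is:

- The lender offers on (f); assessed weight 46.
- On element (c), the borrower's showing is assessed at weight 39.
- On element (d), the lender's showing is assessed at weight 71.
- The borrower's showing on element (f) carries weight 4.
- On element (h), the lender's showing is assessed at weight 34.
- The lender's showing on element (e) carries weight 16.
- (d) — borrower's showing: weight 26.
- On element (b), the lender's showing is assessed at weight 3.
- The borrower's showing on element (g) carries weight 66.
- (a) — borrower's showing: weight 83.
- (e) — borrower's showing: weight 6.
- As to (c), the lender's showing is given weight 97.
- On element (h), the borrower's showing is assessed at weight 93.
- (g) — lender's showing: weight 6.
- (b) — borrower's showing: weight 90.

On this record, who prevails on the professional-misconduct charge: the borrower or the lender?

Stage 1 (borrower, a substantially-more-likely showing, weight is at least 77): (a) 83 ≥ 77 — meets; (b) net 90−3=87 ≥ 77 — meets.
  Stage 1 carried; the burden shifts to the lender.
Stage 2 (lender, a preponderance, weight exceeds 48): (c) net 97−39=58 > 48 — meets; (d) net 71−26=45 ≤ 48 — fails.
  Stage 2 not carried; the lender fails its burden.
So the borrower prevails.

borrower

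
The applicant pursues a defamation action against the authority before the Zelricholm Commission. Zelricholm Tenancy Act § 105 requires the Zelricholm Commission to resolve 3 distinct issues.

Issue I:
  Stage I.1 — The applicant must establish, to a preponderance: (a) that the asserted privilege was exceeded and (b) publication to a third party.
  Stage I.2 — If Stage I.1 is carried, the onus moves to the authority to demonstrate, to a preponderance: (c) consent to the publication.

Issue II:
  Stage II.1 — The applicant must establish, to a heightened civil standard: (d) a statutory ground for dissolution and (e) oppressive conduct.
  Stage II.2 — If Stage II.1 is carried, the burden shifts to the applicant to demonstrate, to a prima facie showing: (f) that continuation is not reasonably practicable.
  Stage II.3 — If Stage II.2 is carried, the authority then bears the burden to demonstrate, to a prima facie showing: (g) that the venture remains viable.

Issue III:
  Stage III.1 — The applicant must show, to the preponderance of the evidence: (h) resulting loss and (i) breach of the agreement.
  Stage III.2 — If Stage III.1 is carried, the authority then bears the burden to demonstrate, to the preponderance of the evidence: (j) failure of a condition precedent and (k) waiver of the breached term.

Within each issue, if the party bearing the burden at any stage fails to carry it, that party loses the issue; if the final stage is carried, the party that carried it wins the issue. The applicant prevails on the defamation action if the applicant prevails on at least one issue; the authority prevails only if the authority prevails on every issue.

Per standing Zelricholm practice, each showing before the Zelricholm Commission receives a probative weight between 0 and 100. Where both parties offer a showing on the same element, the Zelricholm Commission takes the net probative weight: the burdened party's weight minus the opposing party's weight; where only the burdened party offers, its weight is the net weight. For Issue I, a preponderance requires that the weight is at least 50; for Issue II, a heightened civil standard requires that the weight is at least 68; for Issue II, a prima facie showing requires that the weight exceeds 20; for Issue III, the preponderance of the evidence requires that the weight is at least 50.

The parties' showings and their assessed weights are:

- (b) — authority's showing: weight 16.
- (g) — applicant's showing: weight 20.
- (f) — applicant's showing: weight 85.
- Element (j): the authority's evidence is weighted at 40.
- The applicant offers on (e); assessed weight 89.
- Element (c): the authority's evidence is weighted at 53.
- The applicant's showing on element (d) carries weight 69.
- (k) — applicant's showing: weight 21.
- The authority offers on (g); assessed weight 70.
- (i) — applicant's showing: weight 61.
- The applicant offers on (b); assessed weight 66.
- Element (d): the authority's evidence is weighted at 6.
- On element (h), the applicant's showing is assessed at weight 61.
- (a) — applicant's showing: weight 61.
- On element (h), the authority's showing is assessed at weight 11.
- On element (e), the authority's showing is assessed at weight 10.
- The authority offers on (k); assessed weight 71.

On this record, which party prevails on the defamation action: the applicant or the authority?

applicant

— Issue I —
Stage I.1 — burden on applicant; standard: a preponderance (weight is at least 50).
    (a): 61 ≥ 50 [met]
    (b): 66 − 16 = 50 ≥ 50 [met]
  Stage I.1 is satisfied; the onus moves to the authority.
Stage I.2 — burden on authority; standard: a preponderance (weight is at least 50).
    (c): 53 ≥ 50 [met]
  Stage I.2 carried; the final stage is satisfied.
All stages carried — the authority prevails on this issue.
— Issue II —
At Stage II.1 the applicant must meet a heightened civil standard (weight is at least 68): on (d) the weight is 69 less the opposing 6 gives net 63, which does not reach 68, so (d) does not meet the standard; on (e) the weight is 89 less the opposing 10 gives net 79, which does reach 68, so (e) meets the standard.
  Not every element is met, so the applicant fails to carry Stage II.1.
So the authority prevails on this issue.
— Issue III —
At Stage III.1 the applicant must meet the preponderance of the evidence (weight is at least 50): on (h) the weight is 61 less the opposing 11 gives net 50, which does reach 50, so (h) meets the standard; on (i) the weight is 61, which does reach 50, so (i) meets the standard.
  All elements met. The burden passes to the authority.
At Stage III.2 the authority must meet the preponderance of the evidence (weight is at least 50): on (j) the weight is 40, < 50, so (j) does not meet the standard; on (k) the weight is 71 less the opposing 21 gives net 50, which does reach 50, so (k) meets the standard.
  The authority does not carry Stage III.2.
The analysis ends at Stage III.2; the applicant prevails on this issue.
Per-issue: Issue I → authority; Issue II → authority; Issue III → applicant. The applicant must prevail on at least one issue; overall, the applicant prevails.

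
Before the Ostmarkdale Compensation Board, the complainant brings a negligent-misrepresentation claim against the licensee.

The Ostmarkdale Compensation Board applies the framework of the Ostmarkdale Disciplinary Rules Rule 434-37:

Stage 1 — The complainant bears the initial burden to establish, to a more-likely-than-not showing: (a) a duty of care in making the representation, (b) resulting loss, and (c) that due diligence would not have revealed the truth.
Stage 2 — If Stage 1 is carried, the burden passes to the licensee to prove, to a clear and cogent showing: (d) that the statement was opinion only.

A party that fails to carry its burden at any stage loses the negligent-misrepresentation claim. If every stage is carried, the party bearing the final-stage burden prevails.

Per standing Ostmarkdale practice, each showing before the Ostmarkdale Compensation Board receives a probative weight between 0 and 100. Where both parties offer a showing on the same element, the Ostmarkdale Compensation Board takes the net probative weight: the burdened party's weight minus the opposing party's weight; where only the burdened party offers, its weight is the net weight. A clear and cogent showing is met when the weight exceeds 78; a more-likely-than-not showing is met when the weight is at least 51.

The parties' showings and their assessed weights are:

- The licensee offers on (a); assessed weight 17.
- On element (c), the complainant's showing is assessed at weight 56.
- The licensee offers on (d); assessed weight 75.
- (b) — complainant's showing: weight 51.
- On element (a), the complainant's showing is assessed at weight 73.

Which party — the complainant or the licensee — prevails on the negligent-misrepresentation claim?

Stage 1 — burden on complainant; standard: a more-likely-than-not showing (weight is at least 51).
    (a): 73 − 17 = 56 ≥ 51 [met]
    (b): 51 ≥ 51 [met]
    (c): 56 ≥ 51 [met]
  Stage 1 is satisfied; the onus moves to the licensee.
Stage 2 — burden on licensee; standard: a clear and cogent showing (weight exceeds 78).
    (d): 75 ≤ 78 [not met]
  Stage 2 not carried; the licensee fails its burden.
The complainant prevails.

complainant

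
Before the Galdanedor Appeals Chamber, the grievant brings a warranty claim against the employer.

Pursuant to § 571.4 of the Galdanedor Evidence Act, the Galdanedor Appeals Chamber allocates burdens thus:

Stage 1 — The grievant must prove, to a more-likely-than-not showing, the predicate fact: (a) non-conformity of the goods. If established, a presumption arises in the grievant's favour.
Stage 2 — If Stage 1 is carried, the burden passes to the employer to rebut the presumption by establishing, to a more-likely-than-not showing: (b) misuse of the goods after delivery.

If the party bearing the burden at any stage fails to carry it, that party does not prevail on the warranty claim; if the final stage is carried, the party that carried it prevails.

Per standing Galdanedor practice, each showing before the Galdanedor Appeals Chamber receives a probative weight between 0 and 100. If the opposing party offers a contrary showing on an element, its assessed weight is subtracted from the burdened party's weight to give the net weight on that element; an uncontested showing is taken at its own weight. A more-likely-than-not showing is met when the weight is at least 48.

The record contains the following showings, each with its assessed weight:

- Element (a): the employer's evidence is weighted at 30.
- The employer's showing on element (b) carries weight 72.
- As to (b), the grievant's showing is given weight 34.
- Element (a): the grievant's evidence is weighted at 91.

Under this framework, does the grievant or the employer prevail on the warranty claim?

Stage 1 (grievant, a more-likely-than-not showing, weight is at least 48): (a) net 91−30=61 ≥ 48 — meets.
  The grievant carries Stage 1; the employer now bears the burden.
Stage 2 (employer, a more-likely-than-not showing, weight is at least 48): (b) net 72−34=38 < 48 — fails.
  Stage 2 not carried; the employer fails its burden.
So the grievant prevails.

grievant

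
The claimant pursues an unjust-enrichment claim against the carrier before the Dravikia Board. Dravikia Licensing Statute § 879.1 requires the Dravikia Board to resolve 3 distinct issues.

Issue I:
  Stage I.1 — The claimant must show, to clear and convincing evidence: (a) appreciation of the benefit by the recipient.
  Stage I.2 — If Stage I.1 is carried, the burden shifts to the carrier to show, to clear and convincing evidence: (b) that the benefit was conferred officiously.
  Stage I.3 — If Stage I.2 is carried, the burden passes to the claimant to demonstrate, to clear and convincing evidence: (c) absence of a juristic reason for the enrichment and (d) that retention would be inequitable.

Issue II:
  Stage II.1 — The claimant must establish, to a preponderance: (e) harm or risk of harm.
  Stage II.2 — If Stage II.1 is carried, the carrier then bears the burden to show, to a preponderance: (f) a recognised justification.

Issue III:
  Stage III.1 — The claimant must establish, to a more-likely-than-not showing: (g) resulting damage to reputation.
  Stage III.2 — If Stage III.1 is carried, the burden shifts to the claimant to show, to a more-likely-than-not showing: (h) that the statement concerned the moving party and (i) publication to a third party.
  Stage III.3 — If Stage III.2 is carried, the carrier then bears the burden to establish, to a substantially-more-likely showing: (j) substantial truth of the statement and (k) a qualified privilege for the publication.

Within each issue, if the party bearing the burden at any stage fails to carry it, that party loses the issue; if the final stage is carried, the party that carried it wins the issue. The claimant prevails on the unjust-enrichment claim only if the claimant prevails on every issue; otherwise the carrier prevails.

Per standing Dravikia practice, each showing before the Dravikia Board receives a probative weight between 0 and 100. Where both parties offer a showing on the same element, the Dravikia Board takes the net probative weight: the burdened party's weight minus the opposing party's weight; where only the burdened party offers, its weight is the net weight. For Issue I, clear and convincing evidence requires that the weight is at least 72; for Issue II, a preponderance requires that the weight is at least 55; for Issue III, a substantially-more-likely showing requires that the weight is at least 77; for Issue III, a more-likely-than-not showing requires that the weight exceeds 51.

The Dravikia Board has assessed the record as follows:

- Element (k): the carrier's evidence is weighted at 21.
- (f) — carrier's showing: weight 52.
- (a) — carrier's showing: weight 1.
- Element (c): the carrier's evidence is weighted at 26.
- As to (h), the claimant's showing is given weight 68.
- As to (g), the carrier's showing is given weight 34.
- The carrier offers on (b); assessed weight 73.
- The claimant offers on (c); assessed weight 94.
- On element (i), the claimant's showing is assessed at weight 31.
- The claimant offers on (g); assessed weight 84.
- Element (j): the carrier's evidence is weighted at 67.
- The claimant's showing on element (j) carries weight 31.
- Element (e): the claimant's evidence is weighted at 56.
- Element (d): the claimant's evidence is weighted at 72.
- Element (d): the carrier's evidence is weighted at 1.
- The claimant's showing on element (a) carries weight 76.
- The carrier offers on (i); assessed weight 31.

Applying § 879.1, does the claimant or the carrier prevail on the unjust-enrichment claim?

carrier

— Issue I —
Stage I.1 — burden on claimant; standard: clear and convincing evidence (weight is at least 72).
    (a): 76 − 1 = 75 ≥ 72 [met]
  The claimant carries Stage I.1; the carrier now bears the burden.
Stage I.2 — burden on carrier; standard: clear and convincing evidence (weight is at least 72).
    (b): 73 ≥ 72 [met]
  Stage I.2 is satisfied; the onus moves to the claimant.
Stage I.3 — burden on claimant; standard: clear and convincing evidence (weight is at least 72).
    (c): 94 − 26 = 68 < 72 [not met]
    (d): 72 − 1 = 71 < 72 [not met]
  Not every element is met, so the claimant fails to carry Stage I.3.
The analysis ends at Stage I.3; the carrier prevails on this issue.
— Issue II —
Stage II.1 (claimant, a preponderance, weight is at least 55): (e) 56 ≥ 55 — meets.
  Stage II.1 carried; the burden shifts to the carrier.
Stage II.2 (carrier, a preponderance, weight is at least 55): (f) 52 < 55 — fails.
  Not every element is met, so the carrier fails to carry Stage II.2.
So the claimant prevails on this issue.
— Issue III —
Stage III.1 (claimant, a more-likely-than-not showing, weight exceeds 51): (g) net 84−34=50 ≤ 51 — fails.
  The claimant does not carry Stage III.1.
So the carrier prevails on this issue.
Per-issue: Issue I → carrier; Issue II → claimant; Issue III → carrier. The claimant must prevail on every issue; overall, the carrier prevails.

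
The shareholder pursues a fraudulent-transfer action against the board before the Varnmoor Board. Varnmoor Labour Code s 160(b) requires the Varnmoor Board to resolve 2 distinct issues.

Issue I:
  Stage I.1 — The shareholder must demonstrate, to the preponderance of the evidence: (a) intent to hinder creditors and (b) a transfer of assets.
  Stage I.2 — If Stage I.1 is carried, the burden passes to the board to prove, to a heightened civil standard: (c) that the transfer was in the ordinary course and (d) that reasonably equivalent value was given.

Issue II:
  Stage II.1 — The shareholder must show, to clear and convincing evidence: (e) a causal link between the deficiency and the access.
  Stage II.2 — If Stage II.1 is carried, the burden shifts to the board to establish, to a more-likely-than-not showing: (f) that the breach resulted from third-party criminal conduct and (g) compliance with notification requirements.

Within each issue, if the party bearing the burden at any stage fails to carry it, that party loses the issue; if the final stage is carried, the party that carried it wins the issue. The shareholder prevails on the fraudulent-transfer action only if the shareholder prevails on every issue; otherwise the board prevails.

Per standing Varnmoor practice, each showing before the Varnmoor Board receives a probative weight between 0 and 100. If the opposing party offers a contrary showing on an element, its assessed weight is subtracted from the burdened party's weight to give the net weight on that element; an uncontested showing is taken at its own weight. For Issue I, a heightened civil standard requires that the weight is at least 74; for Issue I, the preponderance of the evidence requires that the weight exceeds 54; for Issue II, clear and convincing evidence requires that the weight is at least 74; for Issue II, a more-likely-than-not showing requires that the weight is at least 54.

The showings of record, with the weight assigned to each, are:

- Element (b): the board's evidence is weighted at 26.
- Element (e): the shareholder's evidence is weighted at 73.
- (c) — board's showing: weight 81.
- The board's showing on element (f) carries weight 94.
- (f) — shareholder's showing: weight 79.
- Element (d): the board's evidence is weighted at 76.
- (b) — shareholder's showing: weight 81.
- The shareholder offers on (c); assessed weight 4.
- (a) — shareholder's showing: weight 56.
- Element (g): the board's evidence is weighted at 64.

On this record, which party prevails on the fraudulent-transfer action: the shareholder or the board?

board

— Issue I —
Stage I.1 — burden on shareholder; standard: the preponderance of the evidence (weight exceeds 54).
    (a): 56 > 54 [met]
    (b): 81 − 26 = 55 > 54 [met]
  The shareholder carries Stage I.1; the board now bears the burden.
Stage I.2 — burden on board; standard: a heightened civil standard (weight is at least 74).
    (c): 81 − 4 = 77 ≥ 74 [met]
    (d): 76 ≥ 74 [met]
  The board carries the last stage.
With every stage satisfied, the board prevails on this issue.
— Issue II —
Stage II.1 — burden on shareholder; standard: clear and convincing evidence (weight is at least 74).
    (e): 73 < 74 [not met]
  Not every element is met, so the shareholder fails to carry Stage II.1.
The board prevails on this issue.
Per-issue: Issue I → board; Issue II → board. The shareholder must prevail on every issue; overall, the board prevails.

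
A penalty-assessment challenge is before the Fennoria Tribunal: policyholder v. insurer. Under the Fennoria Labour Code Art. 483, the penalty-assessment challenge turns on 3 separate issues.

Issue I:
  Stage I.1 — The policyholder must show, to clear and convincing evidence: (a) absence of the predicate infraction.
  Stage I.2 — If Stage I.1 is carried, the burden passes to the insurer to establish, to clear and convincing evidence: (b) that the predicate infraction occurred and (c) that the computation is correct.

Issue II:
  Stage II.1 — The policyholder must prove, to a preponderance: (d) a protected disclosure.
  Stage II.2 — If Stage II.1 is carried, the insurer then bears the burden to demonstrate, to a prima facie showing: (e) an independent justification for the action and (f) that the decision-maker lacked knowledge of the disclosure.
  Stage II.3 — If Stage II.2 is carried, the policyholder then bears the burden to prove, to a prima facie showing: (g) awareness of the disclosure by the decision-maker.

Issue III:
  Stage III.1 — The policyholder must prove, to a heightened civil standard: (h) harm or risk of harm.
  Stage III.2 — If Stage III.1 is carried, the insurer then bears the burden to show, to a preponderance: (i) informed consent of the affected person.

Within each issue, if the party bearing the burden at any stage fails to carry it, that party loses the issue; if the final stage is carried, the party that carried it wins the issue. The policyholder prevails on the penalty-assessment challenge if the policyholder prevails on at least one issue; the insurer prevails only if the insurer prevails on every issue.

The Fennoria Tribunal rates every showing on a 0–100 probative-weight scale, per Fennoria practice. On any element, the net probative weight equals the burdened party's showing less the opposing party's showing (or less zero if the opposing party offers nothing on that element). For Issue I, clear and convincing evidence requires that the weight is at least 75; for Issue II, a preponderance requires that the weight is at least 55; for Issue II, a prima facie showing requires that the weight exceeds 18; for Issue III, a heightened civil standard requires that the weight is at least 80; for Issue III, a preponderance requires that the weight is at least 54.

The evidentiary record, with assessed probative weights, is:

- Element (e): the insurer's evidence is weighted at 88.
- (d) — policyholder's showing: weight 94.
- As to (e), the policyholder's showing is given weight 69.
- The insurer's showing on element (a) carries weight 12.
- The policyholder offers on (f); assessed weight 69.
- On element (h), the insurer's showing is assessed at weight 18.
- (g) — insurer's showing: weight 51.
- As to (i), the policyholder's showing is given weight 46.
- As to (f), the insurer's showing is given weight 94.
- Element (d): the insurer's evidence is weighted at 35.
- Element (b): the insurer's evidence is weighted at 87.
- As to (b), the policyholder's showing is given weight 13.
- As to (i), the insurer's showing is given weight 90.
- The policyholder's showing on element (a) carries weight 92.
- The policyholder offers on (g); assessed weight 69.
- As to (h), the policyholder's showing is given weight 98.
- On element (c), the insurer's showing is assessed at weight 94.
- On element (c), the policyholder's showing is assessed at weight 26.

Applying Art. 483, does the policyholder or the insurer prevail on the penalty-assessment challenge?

— Issue I —
At Stage I.1 the policyholder must meet clear and convincing evidence (weight is at least 75): on (a) the weight is 92 less the opposing 12 gives net 80, which does reach 75, so (a) meets the standard.
  Stage I.1 carried; the burden shifts to the insurer.
At Stage I.2 the insurer must meet clear and convincing evidence (weight is at least 75): on (b) the weight is 87 less the opposing 13 gives net 74, < 75, so (b) does not meet the standard; on (c) the weight is 94 less the opposing 26 gives net 68, < 75, so (c) does not meet the standard.
  Stage I.2 not carried; the insurer fails its burden.
The analysis ends at Stage I.2; the policyholder prevails on this issue.
— Issue II —
Stage II.1 — burden on policyholder; standard: a preponderance (weight is at least 55).
    (d): 94 − 35 = 59 ≥ 55 [met]
  All elements met. The burden passes to the insurer.
Stage II.2 — burden on insurer; standard: a prima facie showing (weight exceeds 18).
    (e): 88 − 69 = 19 > 18 [met]
    (f): 94 − 69 = 25 > 18 [met]
  The insurer carries Stage II.2; the policyholder now bears the burden.
Stage II.3 — burden on policyholder; standard: a prima facie showing (weight exceeds 18).
    (g): 69 − 51 = 18 ≤ 18 [not met]
  The policyholder does not carry Stage II.3.
So the insurer prevails on this issue.
— Issue III —
Stage III.1 (policyholder, a heightened civil standard, weight is at least 80): (h) net 98−18=80 ≥ 80 — meets.
  The policyholder carries Stage III.1; the insurer now bears the burden.
Stage III.2 (insurer, a preponderance, weight is at least 54): (i) net 90−46=44 < 54 — fails.
  Stage III.2 not carried; the insurer fails its burden.
The policyholder prevails on this issue.
Per-issue: Issue I → policyholder; Issue II → insurer; Issue III → policyholder. The policyholder must prevail on at least one issue; overall, the policyholder prevails.

policyholder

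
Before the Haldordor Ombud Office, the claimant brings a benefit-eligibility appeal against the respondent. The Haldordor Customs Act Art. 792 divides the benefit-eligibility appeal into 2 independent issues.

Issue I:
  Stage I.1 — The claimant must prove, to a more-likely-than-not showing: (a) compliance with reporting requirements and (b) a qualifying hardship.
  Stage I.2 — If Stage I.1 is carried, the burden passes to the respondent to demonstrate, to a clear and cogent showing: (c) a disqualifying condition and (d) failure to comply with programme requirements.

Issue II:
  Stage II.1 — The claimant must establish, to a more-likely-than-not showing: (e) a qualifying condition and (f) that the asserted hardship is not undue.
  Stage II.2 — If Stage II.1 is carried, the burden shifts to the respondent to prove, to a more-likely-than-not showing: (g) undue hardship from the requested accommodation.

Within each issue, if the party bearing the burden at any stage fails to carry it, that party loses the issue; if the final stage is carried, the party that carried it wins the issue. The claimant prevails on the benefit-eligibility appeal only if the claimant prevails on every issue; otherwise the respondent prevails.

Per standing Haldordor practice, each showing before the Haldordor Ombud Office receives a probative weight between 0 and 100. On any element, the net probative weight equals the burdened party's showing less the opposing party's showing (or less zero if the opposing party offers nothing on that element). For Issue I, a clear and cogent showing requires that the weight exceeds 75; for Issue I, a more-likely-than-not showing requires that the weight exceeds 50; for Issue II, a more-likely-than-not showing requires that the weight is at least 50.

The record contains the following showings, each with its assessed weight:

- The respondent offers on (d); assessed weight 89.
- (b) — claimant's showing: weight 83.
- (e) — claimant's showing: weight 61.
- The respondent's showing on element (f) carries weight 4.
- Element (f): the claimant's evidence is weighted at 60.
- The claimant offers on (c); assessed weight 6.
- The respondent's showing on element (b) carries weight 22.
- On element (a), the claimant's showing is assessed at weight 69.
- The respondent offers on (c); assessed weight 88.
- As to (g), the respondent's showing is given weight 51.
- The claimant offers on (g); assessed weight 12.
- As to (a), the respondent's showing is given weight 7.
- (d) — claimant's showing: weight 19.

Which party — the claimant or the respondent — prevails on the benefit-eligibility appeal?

claimant

— Issue I —
At Stage I.1 the claimant must meet a more-likely-than-not showing (weight exceeds 50): on (a) the weight is 69 less the opposing 7 gives net 62, > 50, so (a) meets the standard; on (b) the weight is 83 less the opposing 22 gives net 61, which does exceed 50, so (b) meets the standard.
  The claimant carries Stage I.1; the respondent now bears the burden.
At Stage I.2 the respondent must meet a clear and cogent showing (weight exceeds 75): on (c) the weight is 88 less the opposing 6 gives net 82, which does exceed 75, so (c) meets the standard; on (d) the weight is 89 less the opposing 19 gives net 70, ≤ 75, so (d) does not meet the standard.
  The respondent does not carry Stage I.2.
The analysis ends at Stage I.2; the claimant prevails on this issue.
— Issue II —
Stage II.1 — burden on claimant; standard: a more-likely-than-not showing (weight is at least 50).
    (e): 61 ≥ 50 [met]
    (f): 60 − 4 = 56 ≥ 50 [met]
  The claimant carries Stage II.1; the respondent now bears the burden.
Stage II.2 — burden on respondent; standard: a more-likely-than-not showing (weight is at least 50).
    (g): 51 − 12 = 39 < 50 [not met]
  The respondent does not carry Stage II.2.
So the claimant prevails on this issue.
Per-issue: Issue I → claimant; Issue II → claimant. The claimant must prevail on every issue; overall, the claimant prevails.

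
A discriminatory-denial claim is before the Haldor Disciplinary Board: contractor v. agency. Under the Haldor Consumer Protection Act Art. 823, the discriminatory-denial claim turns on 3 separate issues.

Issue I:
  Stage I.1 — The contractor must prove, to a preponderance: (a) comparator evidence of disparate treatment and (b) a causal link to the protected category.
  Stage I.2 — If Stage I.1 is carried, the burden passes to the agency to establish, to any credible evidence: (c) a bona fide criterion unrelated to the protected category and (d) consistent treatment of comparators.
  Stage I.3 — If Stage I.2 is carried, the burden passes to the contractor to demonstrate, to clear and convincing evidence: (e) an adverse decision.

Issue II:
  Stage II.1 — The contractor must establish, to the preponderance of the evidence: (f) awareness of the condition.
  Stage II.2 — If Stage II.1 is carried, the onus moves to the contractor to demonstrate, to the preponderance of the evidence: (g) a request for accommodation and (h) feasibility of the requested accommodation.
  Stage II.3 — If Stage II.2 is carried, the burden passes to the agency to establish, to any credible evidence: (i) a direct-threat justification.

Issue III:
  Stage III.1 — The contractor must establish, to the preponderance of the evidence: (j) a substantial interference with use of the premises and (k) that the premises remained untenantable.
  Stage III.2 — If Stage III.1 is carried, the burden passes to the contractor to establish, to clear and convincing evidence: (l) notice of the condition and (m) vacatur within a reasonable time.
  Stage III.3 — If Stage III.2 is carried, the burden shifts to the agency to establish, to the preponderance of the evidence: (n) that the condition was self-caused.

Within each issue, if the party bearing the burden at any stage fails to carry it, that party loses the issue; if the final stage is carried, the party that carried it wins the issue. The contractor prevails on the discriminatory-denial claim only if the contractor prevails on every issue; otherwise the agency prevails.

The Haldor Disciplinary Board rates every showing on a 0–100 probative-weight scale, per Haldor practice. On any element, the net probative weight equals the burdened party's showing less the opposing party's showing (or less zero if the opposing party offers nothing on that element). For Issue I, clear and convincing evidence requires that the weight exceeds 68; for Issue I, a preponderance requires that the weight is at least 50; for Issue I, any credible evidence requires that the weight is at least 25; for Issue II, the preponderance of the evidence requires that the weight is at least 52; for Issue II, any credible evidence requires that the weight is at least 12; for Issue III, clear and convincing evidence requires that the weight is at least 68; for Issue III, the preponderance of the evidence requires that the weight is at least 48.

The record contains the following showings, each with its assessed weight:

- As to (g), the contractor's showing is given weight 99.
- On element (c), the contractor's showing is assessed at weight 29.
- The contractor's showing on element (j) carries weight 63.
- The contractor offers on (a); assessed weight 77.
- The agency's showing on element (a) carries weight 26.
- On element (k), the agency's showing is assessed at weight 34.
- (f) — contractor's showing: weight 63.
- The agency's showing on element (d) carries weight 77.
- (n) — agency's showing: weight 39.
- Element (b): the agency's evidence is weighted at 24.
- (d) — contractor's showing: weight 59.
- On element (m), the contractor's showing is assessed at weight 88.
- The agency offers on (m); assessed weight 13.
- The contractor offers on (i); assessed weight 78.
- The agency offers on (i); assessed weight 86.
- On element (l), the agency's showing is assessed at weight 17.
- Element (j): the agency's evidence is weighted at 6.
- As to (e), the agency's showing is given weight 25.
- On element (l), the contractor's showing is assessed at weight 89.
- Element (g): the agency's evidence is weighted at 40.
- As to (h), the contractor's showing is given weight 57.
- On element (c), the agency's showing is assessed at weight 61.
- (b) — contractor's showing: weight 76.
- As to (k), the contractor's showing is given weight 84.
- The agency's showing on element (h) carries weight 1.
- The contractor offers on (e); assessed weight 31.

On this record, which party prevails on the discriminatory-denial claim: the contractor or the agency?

— Issue I —
At Stage I.1 the contractor must meet a preponderance (weight is at least 50): on (a) the weight is 77 less the opposing 26 gives net 51, which does reach 50, so (a) meets the standard; on (b) the weight is 76 less the opposing 24 gives net 52, ≥ 50, so (b) meets the standard.
  Stage I.1 carried; the burden shifts to the agency.
At Stage I.2 the agency must meet any credible evidence (weight is at least 25): on (c) the weight is 61 less the opposing 29 gives net 32, which does reach 25, so (c) meets the standard; on (d) the weight is 77 less the opposing 59 gives net 18, < 25, so (d) does not meet the standard.
  The agency does not carry Stage I.2.
So the contractor prevails on this issue.
— Issue II —
Stage II.1 — burden on contractor; standard: the preponderance of the evidence (weight is at least 52).
    (f): 63 ≥ 52 [met]
  Stage II.1 carried; the burden remains with the contractor.
Stage II.2 — burden on contractor; standard: the preponderance of the evidence (weight is at least 52).
    (g): 99 − 40 = 59 ≥ 52 [met]
    (h): 57 − 1 = 56 ≥ 52 [met]
  All elements met. The burden passes to the agency.
Stage II.3 — burden on agency; standard: any credible evidence (weight is at least 12).
    (i): 86 − 78 = 8 < 12 [not met]
  Stage II.3 not carried; the agency fails its burden.
So the contractor prevails on this issue.
— Issue III —
At Stage III.1 the contractor must meet the preponderance of the evidence (weight is at least 48): on (j) the weight is 63 less the opposing 6 gives net 57, ≥ 48, so (j) meets the standard; on (k) the weight is 84 less the opposing 34 gives net 50, ≥ 48, so (k) meets the standard.
  Stage III.1 carried; the burden remains with the contractor.
At Stage III.2 the contractor must meet clear and convincing evidence (weight is at least 68): on (l) the weight is 89 less the opposing 17 gives net 72, ≥ 68, so (l) meets the standard; on (m) the weight is 88 less the opposing 13 gives net 75, which does reach 68, so (m) meets the standard.
  Stage III.2 is satisfied; the onus moves to the agency.
At Stage III.3 the agency must meet the preponderance of the evidence (weight is at least 48): on (n) the weight is 39, < 48, so (n) does not meet the standard.
  The agency does not carry Stage III.3.
The contractor prevails on this issue.
Per-issue: Issue I → contractor; Issue II → contractor; Issue III → contractor. The contractor must prevail on every issue; overall, the contractor prevails.

contractor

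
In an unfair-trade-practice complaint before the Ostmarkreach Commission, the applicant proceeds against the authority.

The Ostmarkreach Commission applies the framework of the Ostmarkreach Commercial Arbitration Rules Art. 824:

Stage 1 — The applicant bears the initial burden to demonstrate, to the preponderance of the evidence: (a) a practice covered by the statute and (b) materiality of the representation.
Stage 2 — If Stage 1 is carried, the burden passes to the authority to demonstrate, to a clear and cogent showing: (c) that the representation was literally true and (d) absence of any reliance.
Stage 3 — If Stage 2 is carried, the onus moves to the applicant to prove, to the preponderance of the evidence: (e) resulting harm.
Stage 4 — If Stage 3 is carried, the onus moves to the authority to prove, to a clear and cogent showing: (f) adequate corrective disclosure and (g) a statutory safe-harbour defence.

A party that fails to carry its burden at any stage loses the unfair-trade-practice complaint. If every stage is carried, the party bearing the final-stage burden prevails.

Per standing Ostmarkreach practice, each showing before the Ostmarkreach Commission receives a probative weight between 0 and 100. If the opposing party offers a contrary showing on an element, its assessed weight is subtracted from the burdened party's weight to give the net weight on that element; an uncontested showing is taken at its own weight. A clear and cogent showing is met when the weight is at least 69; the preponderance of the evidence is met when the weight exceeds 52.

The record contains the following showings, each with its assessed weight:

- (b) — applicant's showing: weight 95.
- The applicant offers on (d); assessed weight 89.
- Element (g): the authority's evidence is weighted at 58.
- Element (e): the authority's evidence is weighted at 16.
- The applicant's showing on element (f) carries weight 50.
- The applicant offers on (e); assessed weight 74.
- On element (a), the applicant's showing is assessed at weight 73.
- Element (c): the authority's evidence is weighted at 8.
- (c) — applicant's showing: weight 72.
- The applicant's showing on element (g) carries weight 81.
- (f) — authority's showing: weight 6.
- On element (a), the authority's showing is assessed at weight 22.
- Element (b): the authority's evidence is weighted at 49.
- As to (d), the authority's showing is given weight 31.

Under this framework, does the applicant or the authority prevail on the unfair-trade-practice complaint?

authority

Stage 1 (applicant, the preponderance of the evidence, weight exceeds 52): (a) net 73−22=51 ≤ 52 — fails; (b) net 95−49=46 ≤ 52 — fails.
  Not every element is met, so the applicant fails to carry Stage 1.
So the authority prevails.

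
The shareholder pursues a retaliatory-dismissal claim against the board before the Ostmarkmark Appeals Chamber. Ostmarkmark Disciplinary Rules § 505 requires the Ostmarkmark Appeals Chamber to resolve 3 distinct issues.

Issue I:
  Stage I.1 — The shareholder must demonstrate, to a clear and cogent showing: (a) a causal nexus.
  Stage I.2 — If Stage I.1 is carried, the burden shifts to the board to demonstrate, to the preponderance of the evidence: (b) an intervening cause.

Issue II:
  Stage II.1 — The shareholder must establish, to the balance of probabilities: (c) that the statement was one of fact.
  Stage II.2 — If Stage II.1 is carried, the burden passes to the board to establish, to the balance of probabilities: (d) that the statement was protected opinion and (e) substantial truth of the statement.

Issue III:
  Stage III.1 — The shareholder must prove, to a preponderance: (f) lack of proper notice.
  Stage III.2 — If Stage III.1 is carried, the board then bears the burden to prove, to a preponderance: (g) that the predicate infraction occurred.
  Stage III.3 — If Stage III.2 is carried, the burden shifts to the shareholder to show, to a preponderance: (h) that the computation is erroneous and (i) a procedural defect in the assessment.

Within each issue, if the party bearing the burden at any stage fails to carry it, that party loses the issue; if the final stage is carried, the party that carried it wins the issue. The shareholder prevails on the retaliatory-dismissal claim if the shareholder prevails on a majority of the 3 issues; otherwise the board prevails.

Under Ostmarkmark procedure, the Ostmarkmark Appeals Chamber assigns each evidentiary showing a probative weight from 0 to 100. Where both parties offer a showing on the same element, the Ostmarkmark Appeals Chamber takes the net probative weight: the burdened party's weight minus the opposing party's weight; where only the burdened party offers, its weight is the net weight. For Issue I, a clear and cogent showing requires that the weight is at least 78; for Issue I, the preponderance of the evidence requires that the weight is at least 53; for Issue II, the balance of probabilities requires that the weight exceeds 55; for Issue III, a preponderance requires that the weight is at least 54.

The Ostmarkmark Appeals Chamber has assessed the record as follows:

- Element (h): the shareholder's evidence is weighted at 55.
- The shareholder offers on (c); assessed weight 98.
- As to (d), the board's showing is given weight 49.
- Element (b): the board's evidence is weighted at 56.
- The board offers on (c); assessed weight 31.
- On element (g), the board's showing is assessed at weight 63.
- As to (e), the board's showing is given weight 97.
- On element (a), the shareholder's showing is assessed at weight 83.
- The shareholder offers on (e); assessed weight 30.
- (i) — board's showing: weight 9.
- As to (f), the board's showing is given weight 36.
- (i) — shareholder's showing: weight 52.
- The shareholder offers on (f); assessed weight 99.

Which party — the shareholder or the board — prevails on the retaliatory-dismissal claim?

— Issue I —
At Stage I.1 the shareholder must meet a clear and cogent showing (weight is at least 78): on (a) the weight is 83, ≥ 78, so (a) meets the standard.
  All elements met. The burden passes to the board.
At Stage I.2 the board must meet the preponderance of the evidence (weight is at least 53): on (b) the weight is 56, which does reach 53, so (b) meets the standard.
  The board carries the last stage.
With every stage satisfied, the board prevails on this issue.
— Issue II —
Stage II.1 (shareholder, the balance of probabilities, weight exceeds 55): (c) net 98−31=67 > 55 — meets.
  Stage II.1 carried; the burden shifts to the board.
Stage II.2 (board, the balance of probabilities, weight exceeds 55): (d) 49 ≤ 55 — fails; (e) net 97−30=67 > 55 — meets.
  Not every element is met, so the board fails to carry Stage II.2.
The analysis ends at Stage II.2; the shareholder prevails on this issue.
— Issue III —
At Stage III.1 the shareholder must meet a preponderance (weight is at least 54): on (f) the weight is 99 less the opposing 36 gives net 63, which does reach 54, so (f) meets the standard.
  Stage III.1 is satisfied; the onus moves to the board.
At Stage III.2 the board must meet a preponderance (weight is at least 54): on (g) the weight is 63, which does reach 54, so (g) meets the standard.
  Stage III.2 carried; the burden shifts to the shareholder.
At Stage III.3 the shareholder must meet a preponderance (weight is at least 54): on (h) the weight is 55, which does reach 54, so (h) meets the standard; on (i) the weight is 52 less the opposing 9 gives net 43, which does not reach 54, so (i) does not meet the standard.
  Not every element is met, so the shareholder fails to carry Stage III.3.
So the board prevails on this issue.
Per-issue: Issue I → board; Issue II → shareholder; Issue III → board. The shareholder must prevail on a majority of issues; overall, the board prevails.

board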